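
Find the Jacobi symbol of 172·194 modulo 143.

By multiplicativity, (172·194|143) = (172|143)·(194|143).
First factor (172|143):
Reduce the numerator: 172 ≡ 29 (mod 143), so (172|143) = (29|143).
29 ≡ 1 (mod 4), so quadratic reciprocity gives (29|143) = (143|29). Reduce: 143 ≡ 27 (mod 29). Now have (27|29).
29 ≡ 1 (mod 4), so quadratic reciprocity gives (27|29) = (29|27). Reduce: 29 ≡ 2 (mod 27). Now have (2|27).
Factor out 2: 2 = 2. Since 27 ≡ 3 (mod 8), (2|27) = -1. Now have -(1|27).
(1|27) = 1. Collecting the sign factors: -1.
Second factor (194|143):
Reduce the numerator: 194 ≡ 51 (mod 143), so (194|143) = (51|143).
Both 51 ≡ 3 and 143 ≡ 3 (mod 4), so reciprocity gives (51|143) = -(143|51). Reduce: 143 ≡ 41 (mod 51). Now have -(41|51).
41 ≡ 1 (mod 4), so quadratic reciprocity gives (41|51) = (51|41). Reduce: 51 ≡ 10 (mod 41). Now have -(10|41).
Factor out 2: 10 = 2·5. Since 41 ≡ 1 (mod 8), (2|41) = +1. Now have -(5|41).
5 ≡ 1 (mod 4), so quadratic reciprocity gives (5|41) = (41|5). Reduce: 41 ≡ 1 (mod 5). Now have -(1|5).
(1|5) = 1. Collecting the sign factors: -1.
Product: (-1)·(-1) = 1.

1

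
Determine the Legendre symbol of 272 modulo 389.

Factor out 2: 272 = 2^4·17. Since 389 ≡ 5 (mod 8), (2/389) = -1, and (2/389)^4 = +1. Now have (17/389).
17 ≡ 1 (mod 4), so quadratic reciprocity gives (17/389) = (389/17). Reduce: 389 ≡ 15 (mod 17). Now have (15/17).
17 ≡ 1 (mod 4), so quadratic reciprocity gives (15/17) = (17/15). Reduce: 17 ≡ 2 (mod 15). Now have (2/15).
Factor out 2: 2 = 2. Since 15 ≡ 7 (mod 8), (2/15) = +1. Now have (1/15).
(1/15) = 1. Collecting the sign factors: 1.

1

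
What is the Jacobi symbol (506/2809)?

(506/2809)
  = (253/2809)    [2809 ≡ 1 mod 8 ⇒ (2/2809) = +1]
  = (2809/253)    [QR: 253 ≡ 1 mod 4, sign kept]
  = (26/253)    [2809 ≡ 26 mod 253]
  = -(13/253)    [253 ≡ 5 mod 8 ⇒ (2/253) = -1]
  = -(253/13)    [QR: 13 ≡ 1 mod 4, sign kept]
  = -(6/13)    [253 ≡ 6 mod 13]
  = (3/13)    [13 ≡ 5 mod 8 ⇒ (2/13) = -1]
  = (13/3)    [QR: 13 ≡ 1 mod 4, sign kept]
  = (1/3)    [13 ≡ 1 mod 3]
  = 1    [(1/3) = 1]

1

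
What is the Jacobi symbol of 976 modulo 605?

1

Reduce the numerator: 976 ≡ 371 (mod 605), so (976|605) = (371|605).
605 ≡ 1 (mod 4), so quadratic reciprocity gives (371|605) = (605|371). Reduce: 605 ≡ 234 (mod 371). Now have (234|371).
Factor out 2: 234 = 2·117. Since 371 ≡ 3 (mod 8), (2|371) = -1. Now have -(117|371).
117 ≡ 1 (mod 4), so quadratic reciprocity gives (117|371) = (371|117). Reduce: 371 ≡ 20 (mod 117). Now have -(20|117).
Factor out 2: 20 = 2^2·5. Since 117 ≡ 5 (mod 8), (2|117) = -1, and (2|117)^2 = +1. Now have -(5|117).
5 ≡ 1 (mod 4), so quadratic reciprocity gives (5|117) = (117|5). Reduce: 117 ≡ 2 (mod 5). Now have -(2|5).
Factor out 2: 2 = 2. Since 5 ≡ 5 (mod 8), (2|5) = -1. Now have (1|5).
(1|5) = 1. Collecting the sign factors: 1.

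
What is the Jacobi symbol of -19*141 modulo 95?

0

By multiplicativity, (-19·141/95) = (-19/95)·(141/95).
First factor (-19/95):
Reduce the numerator: -19 ≡ 76 (mod 95), so (-19/95) = (76/95).
Factor out 2: 76 = 2^2·19. Since 95 ≡ 7 (mod 8), (2/95) = +1, and (2/95)^2 = +1. Now have (19/95).
Both 19 ≡ 3 and 95 ≡ 3 (mod 4), so reciprocity gives (19/95) = -(95/19). Reduce: 95 ≡ 0 (mod 19). Now have -(0/19).
The numerator is now 0 with denominator 19 > 1: the symbol is 0.
Second factor (141/95):
Reduce the numerator: 141 ≡ 46 (mod 95), so (141/95) = (46/95).
Factor out 2: 46 = 2·23. Since 95 ≡ 7 (mod 8), (2/95) = +1. Now have (23/95).
Both 23 ≡ 3 and 95 ≡ 3 (mod 4), so reciprocity gives (23/95) = -(95/23). Reduce: 95 ≡ 3 (mod 23). Now have -(3/23).
Both 3 ≡ 3 and 23 ≡ 3 (mod 4), so reciprocity gives (3/23) = -(23/3). Reduce: 23 ≡ 2 (mod 3). Now have (2/3).
Factor out 2: 2 = 2. Since 3 ≡ 3 (mod 8), (2/3) = -1. Now have -(1/3).
(1/3) = 1. Collecting the sign factors: -1.
Product: (0)·(-1) = 0.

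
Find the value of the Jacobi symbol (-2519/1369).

1

Reduce the numerator: -2519 ≡ 219 (mod 1369), so (-2519/1369) = (219/1369).
1369 ≡ 1 (mod 4), so quadratic reciprocity gives (219/1369) = (1369/219). Reduce: 1369 ≡ 55 (mod 219). Now have (55/219).
Both 55 ≡ 3 and 219 ≡ 3 (mod 4), so reciprocity gives (55/219) = -(219/55). Reduce: 219 ≡ 54 (mod 55). Now have -(54/55).
Factor out 2: 54 = 2·27. Since 55 ≡ 7 (mod 8), (2/55) = +1. Now have -(27/55).
Both 27 ≡ 3 and 55 ≡ 3 (mod 4), so reciprocity gives (27/55) = -(55/27). Reduce: 55 ≡ 1 (mod 27). Now have (1/27).
(1/27) = 1. Collecting the sign factors: 1.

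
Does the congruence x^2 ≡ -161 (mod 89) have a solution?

yes

Reduce the numerator: -161 ≡ 17 (mod 89), so (-161/89) = (17/89).
17 ≡ 1 (mod 4), so quadratic reciprocity gives (17/89) = (89/17). Reduce: 89 ≡ 4 (mod 17). Now have (4/17).
Factor out 2: 4 = 2^2. Since 17 ≡ 1 (mod 8), (2/17) = +1, and (2/17)^2 = +1. Now have (1/17).
(1/17) = 1. Collecting the sign factors: 1.
(-161/89) = 1, and 89 is prime, so -161 is a quadratic residue mod 89.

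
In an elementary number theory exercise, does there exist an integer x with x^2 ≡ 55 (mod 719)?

no

Both 55 ≡ 3 and 719 ≡ 3 (mod 4), so reciprocity gives (55/719) = -(719/55). Reduce: 719 ≡ 4 (mod 55). Now have -(4/55).
Factor out 2: 4 = 2^2. Since 55 ≡ 7 (mod 8), (2/55) = +1, and (2/55)^2 = +1. Now have -(1/55).
(1/55) = 1. Collecting the sign factors: -1.
The Legendre symbol is -1, so x^2 ≡ 55 (mod 719) has no solution.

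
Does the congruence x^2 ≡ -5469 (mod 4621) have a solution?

yes

(-5469/4621)
  = (3773/4621)    [-5469 ≡ 3773 mod 4621]
  = (4621/3773)    [QR: 3773 ≡ 1 mod 4, sign kept]
  = (848/3773)    [4621 ≡ 848 mod 3773]
  = (53/3773)    [3773 ≡ 5 mod 8 ⇒ (2/3773)^4 = +1]
  = (3773/53)    [QR: 53 ≡ 1 mod 4, sign kept]
  = (10/53)    [3773 ≡ 10 mod 53]
  = -(5/53)    [53 ≡ 5 mod 8 ⇒ (2/53) = -1]
  = -(53/5)    [QR: 5 ≡ 1 mod 4, sign kept]
  = -(3/5)    [53 ≡ 3 mod 5]
  = -(5/3)    [QR: 5 ≡ 1 mod 4, sign kept]
  = -(2/3)    [5 ≡ 2 mod 3]
  = (1/3)    [3 ≡ 3 mod 8 ⇒ (2/3) = -1]
  = 1    [(1/3) = 1]
The Legendre symbol is 1, so x^2 ≡ -5469 (mod 4621) has solution.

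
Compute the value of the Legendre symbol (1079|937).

-1

(1079|937)
  = (142|937)    [1079 ≡ 142 mod 937]
  = (71|937)    [937 ≡ 1 mod 8 ⇒ (2|937) = +1]
  = (937|71)    [QR: 937 ≡ 1 mod 4, sign kept]
  = (14|71)    [937 ≡ 14 mod 71]
  = (7|71)    [71 ≡ 7 mod 8 ⇒ (2|71) = +1]
  = -(71|7)    [QR: both ≡ 3 mod 4, sign flips]
  = -(1|7)    [71 ≡ 1 mod 7]
  = -1    [(1|7) = 1]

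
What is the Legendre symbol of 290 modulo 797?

Factor out 2: 290 = 2·145. Since 797 ≡ 5 (mod 8), (2/797) = -1. Now have -(145/797).
145 ≡ 1 (mod 4), so quadratic reciprocity gives (145/797) = (797/145). Reduce: 797 ≡ 72 (mod 145). Now have -(72/145).
Factor out 2: 72 = 2^3·9. Since 145 ≡ 1 (mod 8), (2/145) = +1, and (2/145)^3 = +1. Now have -(9/145).
9 ≡ 1 (mod 4), so quadratic reciprocity gives (9/145) = (145/9). Reduce: 145 ≡ 1 (mod 9). Now have -(1/9).
(1/9) = 1. Collecting the sign factors: -1.

-1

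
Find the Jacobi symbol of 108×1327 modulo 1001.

By multiplicativity, (108·1327/1001) = (108/1001)·(1327/1001).
First factor (108/1001):
(108/1001)
  = (27/1001)    [1001 ≡ 1 mod 8 ⇒ (2/1001)^2 = +1]
  = (1001/27)    [QR: 1001 ≡ 1 mod 4, sign kept]
  = (2/27)    [1001 ≡ 2 mod 27]
  = -(1/27)    [27 ≡ 3 mod 8 ⇒ (2/27) = -1]
  = -1    [(1/27) = 1]
Second factor (1327/1001):
(1327/1001)
  = (326/1001)    [1327 ≡ 326 mod 1001]
  = (163/1001)    [1001 ≡ 1 mod 8 ⇒ (2/1001) = +1]
  = (1001/163)    [QR: 1001 ≡ 1 mod 4, sign kept]
  = (23/163)    [1001 ≡ 23 mod 163]
  = -(163/23)    [QR: both ≡ 3 mod 4, sign flips]
  = -(2/23)    [163 ≡ 2 mod 23]
  = -(1/23)    [23 ≡ 7 mod 8 ⇒ (2/23) = +1]
  = -1    [(1/23) = 1]
Product: (-1)·(-1) = 1.

1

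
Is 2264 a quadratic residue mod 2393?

yes

(2264/2393)
  = (283/2393)    [2393 ≡ 1 mod 8 ⇒ (2/2393)^3 = +1]
  = (2393/283)    [QR: 2393 ≡ 1 mod 4, sign kept]
  = (129/283)    [2393 ≡ 129 mod 283]
  = (283/129)    [QR: 129 ≡ 1 mod 4, sign kept]
  = (25/129)    [283 ≡ 25 mod 129]
  = (129/25)    [QR: 25 ≡ 1 mod 4, sign kept]
  = (4/25)    [129 ≡ 4 mod 25]
  = (1/25)    [25 ≡ 1 mod 8 ⇒ (2/25)^2 = +1]
  = 1    [(1/25) = 1]
The Legendre symbol is 1, so x^2 ≡ 2264 (mod 2393) has solution.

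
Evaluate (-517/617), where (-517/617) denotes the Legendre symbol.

Pull out -1: (-517/617) = (-1/617)·(517/617). Since 617 ≡ 1 (mod 4), (-1/617) = +1. Now have (517/617).
517 ≡ 1 (mod 4), so quadratic reciprocity gives (517/617) = (617/517). Reduce: 617 ≡ 100 (mod 517). Now have (100/517).
Factor out 2: 100 = 2^2·25. Since 517 ≡ 5 (mod 8), (2/517) = -1, and (2/517)^2 = +1. Now have (25/517).
25 ≡ 1 (mod 4), so quadratic reciprocity gives (25/517) = (517/25). Reduce: 517 ≡ 17 (mod 25). Now have (17/25).
17 ≡ 1 (mod 4), so quadratic reciprocity gives (17/25) = (25/17). Reduce: 25 ≡ 8 (mod 17). Now have (8/17).
Factor out 2: 8 = 2^3. Since 17 ≡ 1 (mod 8), (2/17) = +1, and (2/17)^3 = +1. Now have (1/17).
(1/17) = 1. Collecting the sign factors: 1.

1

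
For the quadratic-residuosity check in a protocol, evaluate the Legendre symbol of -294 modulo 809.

(-294 / 809)
  = (515 / 809)    [-294 ≡ 515 mod 809]
  = (809 / 515)    [QR: 809 ≡ 1 mod 4, sign kept]
  = (294 / 515)    [809 ≡ 294 mod 515]
  = -(147 / 515)    [515 ≡ 3 mod 8 ⇒ (2 / 515) = -1]
  = (515 / 147)    [QR: both ≡ 3 mod 4, sign flips]
  = (74 / 147)    [515 ≡ 74 mod 147]
  = -(37 / 147)    [147 ≡ 3 mod 8 ⇒ (2 / 147) = -1]
  = -(147 / 37)    [QR: 37 ≡ 1 mod 4, sign kept]
  = -(36 / 37)    [147 ≡ 36 mod 37]
  = -(9 / 37)    [37 ≡ 5 mod 8 ⇒ (2 / 37)^2 = +1]
  = -(37 / 9)    [QR: 9 ≡ 1 mod 4, sign kept]
  = -(1 / 9)    [37 ≡ 1 mod 9]
  = -1    [(1 / 9) = 1]

-1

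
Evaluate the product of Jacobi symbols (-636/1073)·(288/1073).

-1

By multiplicativity, (-636·288/1073) = (-636/1073)·(288/1073).
First factor (-636/1073):
(-636/1073)
  = (437/1073)    [-636 ≡ 437 mod 1073]
  = (1073/437)    [QR: 437 ≡ 1 mod 4, sign kept]
  = (199/437)    [1073 ≡ 199 mod 437]
  = (437/199)    [QR: 437 ≡ 1 mod 4, sign kept]
  = (39/199)    [437 ≡ 39 mod 199]
  = -(199/39)    [QR: both ≡ 3 mod 4, sign flips]
  = -(4/39)    [199 ≡ 4 mod 39]
  = -(1/39)    [39 ≡ 7 mod 8 ⇒ (2/39)^2 = +1]
  = -1    [(1/39) = 1]
Second factor (288/1073):
(288/1073)
  = (9/1073)    [1073 ≡ 1 mod 8 ⇒ (2/1073)^5 = +1]
  = (1073/9)    [QR: 9 ≡ 1 mod 4, sign kept]
  = (2/9)    [1073 ≡ 2 mod 9]
  = (1/9)    [9 ≡ 1 mod 8 ⇒ (2/9) = +1]
  = 1    [(1/9) = 1]
Product: (-1)·(1) = -1.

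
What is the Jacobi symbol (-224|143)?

(-224|143)
  = (62|143)    [-224 ≡ 62 mod 143]
  = (31|143)    [143 ≡ 7 mod 8 ⇒ (2|143) = +1]
  = -(143|31)    [QR: both ≡ 3 mod 4, sign flips]
  = -(19|31)    [143 ≡ 19 mod 31]
  = (31|19)    [QR: both ≡ 3 mod 4, sign flips]
  = (12|19)    [31 ≡ 12 mod 19]
  = (3|19)    [19 ≡ 3 mod 8 ⇒ (2|19)^2 = +1]
  = -(19|3)    [QR: both ≡ 3 mod 4, sign flips]
  = -(1|3)    [19 ≡ 1 mod 3]
  = -1    [(1|3) = 1]

-1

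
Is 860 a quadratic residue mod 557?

no

Reduce the numerator: 860 ≡ 303 (mod 557), so (860|557) = (303|557).
557 ≡ 1 (mod 4), so quadratic reciprocity gives (303|557) = (557|303). Reduce: 557 ≡ 254 (mod 303). Now have (254|303).
Factor out 2: 254 = 2·127. Since 303 ≡ 7 (mod 8), (2|303) = +1. Now have (127|303).
Both 127 ≡ 3 and 303 ≡ 3 (mod 4), so reciprocity gives (127|303) = -(303|127). Reduce: 303 ≡ 49 (mod 127). Now have -(49|127).
49 ≡ 1 (mod 4), so quadratic reciprocity gives (49|127) = (127|49). Reduce: 127 ≡ 29 (mod 49). Now have -(29|49).
29 ≡ 1 (mod 4), so quadratic reciprocity gives (29|49) = (49|29). Reduce: 49 ≡ 20 (mod 29). Now have -(20|29).
Factor out 2: 20 = 2^2·5. Since 29 ≡ 5 (mod 8), (2|29) = -1, and (2|29)^2 = +1. Now have -(5|29).
5 ≡ 1 (mod 4), so quadratic reciprocity gives (5|29) = (29|5). Reduce: 29 ≡ 4 (mod 5). Now have -(4|5).
Factor out 2: 4 = 2^2. Since 5 ≡ 5 (mod 8), (2|5) = -1, and (2|5)^2 = +1. Now have -(1|5).
(1|5) = 1. Collecting the sign factors: -1.
The Legendre symbol is -1, so x^2 ≡ 860 (mod 557) has no solution.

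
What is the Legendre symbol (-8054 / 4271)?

1

(-8054 / 4271)
  = (488 / 4271)    [-8054 ≡ 488 mod 4271]
  = (61 / 4271)    [4271 ≡ 7 mod 8 ⇒ (2 / 4271)^3 = +1]
  = (4271 / 61)    [QR: 61 ≡ 1 mod 4, sign kept]
  = (1 / 61)    [4271 ≡ 1 mod 61]
  = 1    [(1 / 61) = 1]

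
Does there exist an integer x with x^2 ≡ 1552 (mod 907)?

no

(1552/907)
  = (645/907)    [1552 ≡ 645 mod 907]
  = (907/645)    [QR: 645 ≡ 1 mod 4, sign kept]
  = (262/645)    [907 ≡ 262 mod 645]
  = -(131/645)    [645 ≡ 5 mod 8 ⇒ (2/645) = -1]
  = -(645/131)    [QR: 645 ≡ 1 mod 4, sign kept]
  = -(121/131)    [645 ≡ 121 mod 131]
  = -(131/121)    [QR: 121 ≡ 1 mod 4, sign kept]
  = -(10/121)    [131 ≡ 10 mod 121]
  = -(5/121)    [121 ≡ 1 mod 8 ⇒ (2/121) = +1]
  = -(121/5)    [QR: 5 ≡ 1 mod 4, sign kept]
  = -(1/5)    [121 ≡ 1 mod 5]
  = -1    [(1/5) = 1]
The Legendre symbol is -1, so x^2 ≡ 1552 (mod 907) has no solution.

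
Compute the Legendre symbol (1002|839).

-1

Reduce the numerator: 1002 ≡ 163 (mod 839), so (1002|839) = (163|839).
Both 163 ≡ 3 and 839 ≡ 3 (mod 4), so reciprocity gives (163|839) = -(839|163). Reduce: 839 ≡ 24 (mod 163). Now have -(24|163).
Factor out 2: 24 = 2^3·3. Since 163 ≡ 3 (mod 8), (2|163) = -1, and (2|163)^3 = -1. Now have (3|163).
Both 3 ≡ 3 and 163 ≡ 3 (mod 4), so reciprocity gives (3|163) = -(163|3). Reduce: 163 ≡ 1 (mod 3). Now have -(1|3).
(1|3) = 1. Collecting the sign factors: -1.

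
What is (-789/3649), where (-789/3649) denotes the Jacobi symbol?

-1

Pull out -1: (-789/3649) = (-1/3649)·(789/3649). Since 3649 ≡ 1 (mod 4), (-1/3649) = +1. Now have (789/3649).
789 ≡ 1 (mod 4), so quadratic reciprocity gives (789/3649) = (3649/789). Reduce: 3649 ≡ 493 (mod 789). Now have (493/789).
493 ≡ 1 (mod 4), so quadratic reciprocity gives (493/789) = (789/493). Reduce: 789 ≡ 296 (mod 493). Now have (296/493).
Factor out 2: 296 = 2^3·37. Since 493 ≡ 5 (mod 8), (2/493) = -1, and (2/493)^3 = -1. Now have -(37/493).
37 ≡ 1 (mod 4), so quadratic reciprocity gives (37/493) = (493/37). Reduce: 493 ≡ 12 (mod 37). Now have -(12/37).
Factor out 2: 12 = 2^2·3. Since 37 ≡ 5 (mod 8), (2/37) = -1, and (2/37)^2 = +1. Now have -(3/37).
37 ≡ 1 (mod 4), so quadratic reciprocity gives (3/37) = (37/3). Reduce: 37 ≡ 1 (mod 3). Now have -(1/3).
(1/3) = 1. Collecting the sign factors: -1.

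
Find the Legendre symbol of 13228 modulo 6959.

(13228 / 6959)
  = (6269 / 6959)    [13228 ≡ 6269 mod 6959]
  = (6959 / 6269)    [QR: 6269 ≡ 1 mod 4, sign kept]
  = (690 / 6269)    [6959 ≡ 690 mod 6269]
  = -(345 / 6269)    [6269 ≡ 5 mod 8 ⇒ (2 / 6269) = -1]
  = -(6269 / 345)    [QR: 345 ≡ 1 mod 4, sign kept]
  = -(59 / 345)    [6269 ≡ 59 mod 345]
  = -(345 / 59)    [QR: 345 ≡ 1 mod 4, sign kept]
  = -(50 / 59)    [345 ≡ 50 mod 59]
  = (25 / 59)    [59 ≡ 3 mod 8 ⇒ (2 / 59) = -1]
  = (59 / 25)    [QR: 25 ≡ 1 mod 4, sign kept]
  = (9 / 25)    [59 ≡ 9 mod 25]
  = (25 / 9)    [QR: 9 ≡ 1 mod 4, sign kept]
  = (7 / 9)    [25 ≡ 7 mod 9]
  = (9 / 7)    [QR: 9 ≡ 1 mod 4, sign kept]
  = (2 / 7)    [9 ≡ 2 mod 7]
  = (1 / 7)    [7 ≡ 7 mod 8 ⇒ (2 / 7) = +1]
  = 1    [(1 / 7) = 1]

1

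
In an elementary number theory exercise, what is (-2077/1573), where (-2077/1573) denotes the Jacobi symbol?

1

(-2077/1573)
  = (1069/1573)    [-2077 ≡ 1069 mod 1573]
  = (1573/1069)    [QR: 1069 ≡ 1 mod 4, sign kept]
  = (504/1069)    [1573 ≡ 504 mod 1069]
  = -(63/1069)    [1069 ≡ 5 mod 8 ⇒ (2/1069)^3 = -1]
  = -(1069/63)    [QR: 1069 ≡ 1 mod 4, sign kept]
  = -(61/63)    [1069 ≡ 61 mod 63]
  = -(63/61)    [QR: 61 ≡ 1 mod 4, sign kept]
  = -(2/61)    [63 ≡ 2 mod 61]
  = (1/61)    [61 ≡ 5 mod 8 ⇒ (2/61) = -1]
  = 1    [(1/61) = 1]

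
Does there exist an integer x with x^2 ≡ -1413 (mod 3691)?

(-1413|3691)
  = -(1413|3691)    [3691 ≡ 3 mod 4 ⇒ (-1|3691) = -1]
  = -(3691|1413)    [QR: 1413 ≡ 1 mod 4, sign kept]
  = -(865|1413)    [3691 ≡ 865 mod 1413]
  = -(1413|865)    [QR: 865 ≡ 1 mod 4, sign kept]
  = -(548|865)    [1413 ≡ 548 mod 865]
  = -(137|865)    [865 ≡ 1 mod 8 ⇒ (2|865)^2 = +1]
  = -(865|137)    [QR: 137 ≡ 1 mod 4, sign kept]
  = -(43|137)    [865 ≡ 43 mod 137]
  = -(137|43)    [QR: 137 ≡ 1 mod 4, sign kept]
  = -(8|43)    [137 ≡ 8 mod 43]
  = (1|43)    [43 ≡ 3 mod 8 ⇒ (2|43)^3 = -1]
  = 1    [(1|43) = 1]
(-1413|3691) = 1, and 3691 is prime, so -1413 is a quadratic residue mod 3691.

yes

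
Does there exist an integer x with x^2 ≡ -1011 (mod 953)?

Pull out -1: (-1011|953) = (-1|953)·(1011|953). Since 953 ≡ 1 (mod 4), (-1|953) = +1. Now have (1011|953).
Reduce the numerator: 1011 ≡ 58 (mod 953), so (1011|953) = (58|953).
Factor out 2: 58 = 2·29. Since 953 ≡ 1 (mod 8), (2|953) = +1. Now have (29|953).
29 ≡ 1 (mod 4), so quadratic reciprocity gives (29|953) = (953|29). Reduce: 953 ≡ 25 (mod 29). Now have (25|29).
25 ≡ 1 (mod 4), so quadratic reciprocity gives (25|29) = (29|25). Reduce: 29 ≡ 4 (mod 25). Now have (4|25).
Factor out 2: 4 = 2^2. Since 25 ≡ 1 (mod 8), (2|25) = +1, and (2|25)^2 = +1. Now have (1|25).
(1|25) = 1. Collecting the sign factors: 1.
(-1011|953) = 1, and 953 is prime, so -1011 is a quadratic residue mod 953.

yes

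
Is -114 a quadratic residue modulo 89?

Reduce the numerator: -114 ≡ 64 (mod 89), so (-114|89) = (64|89).
Factor out 2: 64 = 2^6. Since 89 ≡ 1 (mod 8), (2|89) = +1, and (2|89)^6 = +1. Now have (1|89).
(1|89) = 1. Collecting the sign factors: 1.
(-114|89) = 1, and 89 is prime, so -114 is a quadratic residue mod 89.

yes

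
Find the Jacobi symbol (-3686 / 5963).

1

(-3686 / 5963)
  = (2277 / 5963)    [-3686 ≡ 2277 mod 5963]
  = (5963 / 2277)    [QR: 2277 ≡ 1 mod 4, sign kept]
  = (1409 / 2277)    [5963 ≡ 1409 mod 2277]
  = (2277 / 1409)    [QR: 1409 ≡ 1 mod 4, sign kept]
  = (868 / 1409)    [2277 ≡ 868 mod 1409]
  = (217 / 1409)    [1409 ≡ 1 mod 8 ⇒ (2 / 1409)^2 = +1]
  = (1409 / 217)    [QR: 217 ≡ 1 mod 4, sign kept]
  = (107 / 217)    [1409 ≡ 107 mod 217]
  = (217 / 107)    [QR: 217 ≡ 1 mod 4, sign kept]
  = (3 / 107)    [217 ≡ 3 mod 107]
  = -(107 / 3)    [QR: both ≡ 3 mod 4, sign flips]
  = -(2 / 3)    [107 ≡ 2 mod 3]
  = (1 / 3)    [3 ≡ 3 mod 8 ⇒ (2 / 3) = -1]
  = 1    [(1 / 3) = 1]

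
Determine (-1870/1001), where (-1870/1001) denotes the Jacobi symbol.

0

Reduce the numerator: -1870 ≡ 132 (mod 1001), so (-1870/1001) = (132/1001).
Factor out 2: 132 = 2^2·33. Since 1001 ≡ 1 (mod 8), (2/1001) = +1, and (2/1001)^2 = +1. Now have (33/1001).
33 ≡ 1 (mod 4), so quadratic reciprocity gives (33/1001) = (1001/33). Reduce: 1001 ≡ 11 (mod 33). Now have (11/33).
33 ≡ 1 (mod 4), so quadratic reciprocity gives (11/33) = (33/11). Reduce: 33 ≡ 0 (mod 11). Now have (0/11).
The numerator is now 0 with denominator 11 > 1: the symbol is 0.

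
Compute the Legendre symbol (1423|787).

Reduce the numerator: 1423 ≡ 636 (mod 787), so (1423|787) = (636|787).
Factor out 2: 636 = 2^2·159. Since 787 ≡ 3 (mod 8), (2|787) = -1, and (2|787)^2 = +1. Now have (159|787).
Both 159 ≡ 3 and 787 ≡ 3 (mod 4), so reciprocity gives (159|787) = -(787|159). Reduce: 787 ≡ 151 (mod 159). Now have -(151|159).
Both 151 ≡ 3 and 159 ≡ 3 (mod 4), so reciprocity gives (151|159) = -(159|151). Reduce: 159 ≡ 8 (mod 151). Now have (8|151).
Factor out 2: 8 = 2^3. Since 151 ≡ 7 (mod 8), (2|151) = +1, and (2|151)^3 = +1. Now have (1|151).
(1|151) = 1. Collecting the sign factors: 1.

1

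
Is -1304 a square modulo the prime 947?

no

Reduce the numerator: -1304 ≡ 590 (mod 947), so (-1304/947) = (590/947).
Factor out 2: 590 = 2·295. Since 947 ≡ 3 (mod 8), (2/947) = -1. Now have -(295/947).
Both 295 ≡ 3 and 947 ≡ 3 (mod 4), so reciprocity gives (295/947) = -(947/295). Reduce: 947 ≡ 62 (mod 295). Now have (62/295).
Factor out 2: 62 = 2·31. Since 295 ≡ 7 (mod 8), (2/295) = +1. Now have (31/295).
Both 31 ≡ 3 and 295 ≡ 3 (mod 4), so reciprocity gives (31/295) = -(295/31). Reduce: 295 ≡ 16 (mod 31). Now have -(16/31).
Factor out 2: 16 = 2^4. Since 31 ≡ 7 (mod 8), (2/31) = +1, and (2/31)^4 = +1. Now have -(1/31).
(1/31) = 1. Collecting the sign factors: -1.
The Legendre symbol is -1, so x^2 ≡ -1304 (mod 947) has no solution.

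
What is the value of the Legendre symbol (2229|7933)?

(2229|7933)
  = (7933|2229)    [QR: 2229 ≡ 1 mod 4, sign kept]
  = (1246|2229)    [7933 ≡ 1246 mod 2229]
  = -(623|2229)    [2229 ≡ 5 mod 8 ⇒ (2|2229) = -1]
  = -(2229|623)    [QR: 2229 ≡ 1 mod 4, sign kept]
  = -(360|623)    [2229 ≡ 360 mod 623]
  = -(45|623)    [623 ≡ 7 mod 8 ⇒ (2|623)^3 = +1]
  = -(623|45)    [QR: 45 ≡ 1 mod 4, sign kept]
  = -(38|45)    [623 ≡ 38 mod 45]
  = (19|45)    [45 ≡ 5 mod 8 ⇒ (2|45) = -1]
  = (45|19)    [QR: 45 ≡ 1 mod 4, sign kept]
  = (7|19)    [45 ≡ 7 mod 19]
  = -(19|7)    [QR: both ≡ 3 mod 4, sign flips]
  = -(5|7)    [19 ≡ 5 mod 7]
  = -(7|5)    [QR: 5 ≡ 1 mod 4, sign kept]
  = -(2|5)    [7 ≡ 2 mod 5]
  = (1|5)    [5 ≡ 5 mod 8 ⇒ (2|5) = -1]
  = 1    [(1|5) = 1]

1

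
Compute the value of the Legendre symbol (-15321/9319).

Reduce the numerator: -15321 ≡ 3317 (mod 9319), so (-15321/9319) = (3317/9319).
3317 ≡ 1 (mod 4), so quadratic reciprocity gives (3317/9319) = (9319/3317). Reduce: 9319 ≡ 2685 (mod 3317). Now have (2685/3317).
2685 ≡ 1 (mod 4), so quadratic reciprocity gives (2685/3317) = (3317/2685). Reduce: 3317 ≡ 632 (mod 2685). Now have (632/2685).
Factor out 2: 632 = 2^3·79. Since 2685 ≡ 5 (mod 8), (2/2685) = -1, and (2/2685)^3 = -1. Now have -(79/2685).
2685 ≡ 1 (mod 4), so quadratic reciprocity gives (79/2685) = (2685/79). Reduce: 2685 ≡ 78 (mod 79). Now have -(78/79).
Factor out 2: 78 = 2·39. Since 79 ≡ 7 (mod 8), (2/79) = +1. Now have -(39/79).
Both 39 ≡ 3 and 79 ≡ 3 (mod 4), so reciprocity gives (39/79) = -(79/39). Reduce: 79 ≡ 1 (mod 39). Now have (1/39).
(1/39) = 1. Collecting the sign factors: 1.

1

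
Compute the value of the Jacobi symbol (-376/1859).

1

(-376/1859)
  = (1483/1859)    [-376 ≡ 1483 mod 1859]
  = -(1859/1483)    [QR: both ≡ 3 mod 4, sign flips]
  = -(376/1483)    [1859 ≡ 376 mod 1483]
  = (47/1483)    [1483 ≡ 3 mod 8 ⇒ (2/1483)^3 = -1]
  = -(1483/47)    [QR: both ≡ 3 mod 4, sign flips]
  = -(26/47)    [1483 ≡ 26 mod 47]
  = -(13/47)    [47 ≡ 7 mod 8 ⇒ (2/47) = +1]
  = -(47/13)    [QR: 13 ≡ 1 mod 4, sign kept]
  = -(8/13)    [47 ≡ 8 mod 13]
  = (1/13)    [13 ≡ 5 mod 8 ⇒ (2/13)^3 = -1]
  = 1    [(1/13) = 1]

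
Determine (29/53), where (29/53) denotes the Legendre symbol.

1

29 ≡ 1 (mod 4), so quadratic reciprocity gives (29/53) = (53/29). Reduce: 53 ≡ 24 (mod 29). Now have (24/29).
Factor out 2: 24 = 2^3·3. Since 29 ≡ 5 (mod 8), (2/29) = -1, and (2/29)^3 = -1. Now have -(3/29).
29 ≡ 1 (mod 4), so quadratic reciprocity gives (3/29) = (29/3). Reduce: 29 ≡ 2 (mod 3). Now have -(2/3).
Factor out 2: 2 = 2. Since 3 ≡ 3 (mod 8), (2/3) = -1. Now have (1/3).
(1/3) = 1. Collecting the sign factors: 1.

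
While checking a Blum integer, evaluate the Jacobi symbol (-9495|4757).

(-9495|4757)
  = (19|4757)    [-9495 ≡ 19 mod 4757]
  = (4757|19)    [QR: 4757 ≡ 1 mod 4, sign kept]
  = (7|19)    [4757 ≡ 7 mod 19]
  = -(19|7)    [QR: both ≡ 3 mod 4, sign flips]
  = -(5|7)    [19 ≡ 5 mod 7]
  = -(7|5)    [QR: 5 ≡ 1 mod 4, sign kept]
  = -(2|5)    [7 ≡ 2 mod 5]
  = (1|5)    [5 ≡ 5 mod 8 ⇒ (2|5) = -1]
  = 1    [(1|5) = 1]

1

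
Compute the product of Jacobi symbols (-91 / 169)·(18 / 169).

0

By multiplicativity, (-91·18 / 169) = (-91 / 169)·(18 / 169).
First factor (-91 / 169):
(-91 / 169)
  = (78 / 169)    [-91 ≡ 78 mod 169]
  = (39 / 169)    [169 ≡ 1 mod 8 ⇒ (2 / 169) = +1]
  = (169 / 39)    [QR: 169 ≡ 1 mod 4, sign kept]
  = (13 / 39)    [169 ≡ 13 mod 39]
  = (39 / 13)    [QR: 13 ≡ 1 mod 4, sign kept]
  = (0 / 13)    [39 ≡ 0 mod 13]
  = 0    [numerator 0, gcd > 1]
Second factor (18 / 169):
(18 / 169)
  = (9 / 169)    [169 ≡ 1 mod 8 ⇒ (2 / 169) = +1]
  = (169 / 9)    [QR: 9 ≡ 1 mod 4, sign kept]
  = (7 / 9)    [169 ≡ 7 mod 9]
  = (9 / 7)    [QR: 9 ≡ 1 mod 4, sign kept]
  = (2 / 7)    [9 ≡ 2 mod 7]
  = (1 / 7)    [7 ≡ 7 mod 8 ⇒ (2 / 7) = +1]
  = 1    [(1 / 7) = 1]
Product: (0)·(1) = 0.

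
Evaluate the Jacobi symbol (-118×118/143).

By multiplicativity, (-118·118/143) = (-118/143)·(118/143).
First factor (-118/143):
Reduce the numerator: -118 ≡ 25 (mod 143), so (-118/143) = (25/143).
25 ≡ 1 (mod 4), so quadratic reciprocity gives (25/143) = (143/25). Reduce: 143 ≡ 18 (mod 25). Now have (18/25).
Factor out 2: 18 = 2·9. Since 25 ≡ 1 (mod 8), (2/25) = +1. Now have (9/25).
9 ≡ 1 (mod 4), so quadratic reciprocity gives (9/25) = (25/9). Reduce: 25 ≡ 7 (mod 9). Now have (7/9).
9 ≡ 1 (mod 4), so quadratic reciprocity gives (7/9) = (9/7). Reduce: 9 ≡ 2 (mod 7). Now have (2/7).
Factor out 2: 2 = 2. Since 7 ≡ 7 (mod 8), (2/7) = +1. Now have (1/7).
(1/7) = 1. Collecting the sign factors: 1.
Second factor (118/143):
Factor out 2: 118 = 2·59. Since 143 ≡ 7 (mod 8), (2/143) = +1. Now have (59/143).
Both 59 ≡ 3 and 143 ≡ 3 (mod 4), so reciprocity gives (59/143) = -(143/59). Reduce: 143 ≡ 25 (mod 59). Now have -(25/59).
25 ≡ 1 (mod 4), so quadratic reciprocity gives (25/59) = (59/25). Reduce: 59 ≡ 9 (mod 25). Now have -(9/25).
9 ≡ 1 (mod 4), so quadratic reciprocity gives (9/25) = (25/9). Reduce: 25 ≡ 7 (mod 9). Now have -(7/9).
9 ≡ 1 (mod 4), so quadratic reciprocity gives (7/9) = (9/7). Reduce: 9 ≡ 2 (mod 7). Now have -(2/7).
Factor out 2: 2 = 2. Since 7 ≡ 7 (mod 8), (2/7) = +1. Now have -(1/7).
(1/7) = 1. Collecting the sign factors: -1.
Product: (1)·(-1) = -1.

-1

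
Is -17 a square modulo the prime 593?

Pull out -1: (-17/593) = (-1/593)·(17/593). Since 593 ≡ 1 (mod 4), (-1/593) = +1. Now have (17/593).
17 ≡ 1 (mod 4), so quadratic reciprocity gives (17/593) = (593/17). Reduce: 593 ≡ 15 (mod 17). Now have (15/17).
17 ≡ 1 (mod 4), so quadratic reciprocity gives (15/17) = (17/15). Reduce: 17 ≡ 2 (mod 15). Now have (2/15).
Factor out 2: 2 = 2. Since 15 ≡ 7 (mod 8), (2/15) = +1. Now have (1/15).
(1/15) = 1. Collecting the sign factors: 1.
(-17/593) = 1, and 593 is prime, so -17 is a quadratic residue mod 593.

yes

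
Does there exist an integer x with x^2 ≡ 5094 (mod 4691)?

yes

Reduce the numerator: 5094 ≡ 403 (mod 4691), so (5094|4691) = (403|4691).
Both 403 ≡ 3 and 4691 ≡ 3 (mod 4), so reciprocity gives (403|4691) = -(4691|403). Reduce: 4691 ≡ 258 (mod 403). Now have -(258|403).
Factor out 2: 258 = 2·129. Since 403 ≡ 3 (mod 8), (2|403) = -1. Now have (129|403).
129 ≡ 1 (mod 4), so quadratic reciprocity gives (129|403) = (403|129). Reduce: 403 ≡ 16 (mod 129). Now have (16|129).
Factor out 2: 16 = 2^4. Since 129 ≡ 1 (mod 8), (2|129) = +1, and (2|129)^4 = +1. Now have (1|129).
(1|129) = 1. Collecting the sign factors: 1.
The Legendre symbol is 1, so x^2 ≡ 5094 (mod 4691) has solution.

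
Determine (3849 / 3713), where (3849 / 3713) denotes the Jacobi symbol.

Reduce the numerator: 3849 ≡ 136 (mod 3713), so (3849 / 3713) = (136 / 3713).
Factor out 2: 136 = 2^3·17. Since 3713 ≡ 1 (mod 8), (2 / 3713) = +1, and (2 / 3713)^3 = +1. Now have (17 / 3713).
17 ≡ 1 (mod 4), so quadratic reciprocity gives (17 / 3713) = (3713 / 17). Reduce: 3713 ≡ 7 (mod 17). Now have (7 / 17).
17 ≡ 1 (mod 4), so quadratic reciprocity gives (7 / 17) = (17 / 7). Reduce: 17 ≡ 3 (mod 7). Now have (3 / 7).
Both 3 ≡ 3 and 7 ≡ 3 (mod 4), so reciprocity gives (3 / 7) = -(7 / 3). Reduce: 7 ≡ 1 (mod 3). Now have -(1 / 3).
(1 / 3) = 1. Collecting the sign factors: -1.

-1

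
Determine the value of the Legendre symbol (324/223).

1

Reduce the numerator: 324 ≡ 101 (mod 223), so (324/223) = (101/223).
101 ≡ 1 (mod 4), so quadratic reciprocity gives (101/223) = (223/101). Reduce: 223 ≡ 21 (mod 101). Now have (21/101).
21 ≡ 1 (mod 4), so quadratic reciprocity gives (21/101) = (101/21). Reduce: 101 ≡ 17 (mod 21). Now have (17/21).
17 ≡ 1 (mod 4), so quadratic reciprocity gives (17/21) = (21/17). Reduce: 21 ≡ 4 (mod 17). Now have (4/17).
Factor out 2: 4 = 2^2. Since 17 ≡ 1 (mod 8), (2/17) = +1, and (2/17)^2 = +1. Now have (1/17).
(1/17) = 1. Collecting the sign factors: 1.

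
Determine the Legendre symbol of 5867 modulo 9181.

9181 ≡ 1 (mod 4), so quadratic reciprocity gives (5867 / 9181) = (9181 / 5867). Reduce: 9181 ≡ 3314 (mod 5867). Now have (3314 / 5867).
Factor out 2: 3314 = 2·1657. Since 5867 ≡ 3 (mod 8), (2 / 5867) = -1. Now have -(1657 / 5867).
1657 ≡ 1 (mod 4), so quadratic reciprocity gives (1657 / 5867) = (5867 / 1657). Reduce: 5867 ≡ 896 (mod 1657). Now have -(896 / 1657).
Factor out 2: 896 = 2^7·7. Since 1657 ≡ 1 (mod 8), (2 / 1657) = +1, and (2 / 1657)^7 = +1. Now have -(7 / 1657).
1657 ≡ 1 (mod 4), so quadratic reciprocity gives (7 / 1657) = (1657 / 7). Reduce: 1657 ≡ 5 (mod 7). Now have -(5 / 7).
5 ≡ 1 (mod 4), so quadratic reciprocity gives (5 / 7) = (7 / 5). Reduce: 7 ≡ 2 (mod 5). Now have -(2 / 5).
Factor out 2: 2 = 2. Since 5 ≡ 5 (mod 8), (2 / 5) = -1. Now have (1 / 5).
(1 / 5) = 1. Collecting the sign factors: 1.

1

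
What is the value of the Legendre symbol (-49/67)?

Reduce the numerator: -49 ≡ 18 (mod 67), so (-49/67) = (18/67).
Factor out 2: 18 = 2·9. Since 67 ≡ 3 (mod 8), (2/67) = -1. Now have -(9/67).
9 ≡ 1 (mod 4), so quadratic reciprocity gives (9/67) = (67/9). Reduce: 67 ≡ 4 (mod 9). Now have -(4/9).
Factor out 2: 4 = 2^2. Since 9 ≡ 1 (mod 8), (2/9) = +1, and (2/9)^2 = +1. Now have -(1/9).
(1/9) = 1. Collecting the sign factors: -1.

-1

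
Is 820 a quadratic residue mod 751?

(820/751)
  = (69/751)    [820 ≡ 69 mod 751]
  = (751/69)    [QR: 69 ≡ 1 mod 4, sign kept]
  = (61/69)    [751 ≡ 61 mod 69]
  = (69/61)    [QR: 61 ≡ 1 mod 4, sign kept]
  = (8/61)    [69 ≡ 8 mod 61]
  = -(1/61)    [61 ≡ 5 mod 8 ⇒ (2/61)^3 = -1]
  = -1    [(1/61) = 1]
The Legendre symbol is -1, so x^2 ≡ 820 (mod 751) has no solution.

no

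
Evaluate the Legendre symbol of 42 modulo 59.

(42/59)
  = -(21/59)    [59 ≡ 3 mod 8 ⇒ (2/59) = -1]
  = -(59/21)    [QR: 21 ≡ 1 mod 4, sign kept]
  = -(17/21)    [59 ≡ 17 mod 21]
  = -(21/17)    [QR: 17 ≡ 1 mod 4, sign kept]
  = -(4/17)    [21 ≡ 4 mod 17]
  = -(1/17)    [17 ≡ 1 mod 8 ⇒ (2/17)^2 = +1]
  = -1    [(1/17) = 1]

-1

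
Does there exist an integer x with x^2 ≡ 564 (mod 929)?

Factor out 2: 564 = 2^2·141. Since 929 ≡ 1 (mod 8), (2/929) = +1, and (2/929)^2 = +1. Now have (141/929).
141 ≡ 1 (mod 4), so quadratic reciprocity gives (141/929) = (929/141). Reduce: 929 ≡ 83 (mod 141). Now have (83/141).
141 ≡ 1 (mod 4), so quadratic reciprocity gives (83/141) = (141/83). Reduce: 141 ≡ 58 (mod 83). Now have (58/83).
Factor out 2: 58 = 2·29. Since 83 ≡ 3 (mod 8), (2/83) = -1. Now have -(29/83).
29 ≡ 1 (mod 4), so quadratic reciprocity gives (29/83) = (83/29). Reduce: 83 ≡ 25 (mod 29). Now have -(25/29).
25 ≡ 1 (mod 4), so quadratic reciprocity gives (25/29) = (29/25). Reduce: 29 ≡ 4 (mod 25). Now have -(4/25).
Factor out 2: 4 = 2^2. Since 25 ≡ 1 (mod 8), (2/25) = +1, and (2/25)^2 = +1. Now have -(1/25).
(1/25) = 1. Collecting the sign factors: -1.
The Legendre symbol is -1, so x^2 ≡ 564 (mod 929) has no solution.

no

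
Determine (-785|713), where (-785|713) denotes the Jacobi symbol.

Pull out -1: (-785|713) = (-1|713)·(785|713). Since 713 ≡ 1 (mod 4), (-1|713) = +1. Now have (785|713).
Reduce the numerator: 785 ≡ 72 (mod 713), so (785|713) = (72|713).
Factor out 2: 72 = 2^3·9. Since 713 ≡ 1 (mod 8), (2|713) = +1, and (2|713)^3 = +1. Now have (9|713).
9 ≡ 1 (mod 4), so quadratic reciprocity gives (9|713) = (713|9). Reduce: 713 ≡ 2 (mod 9). Now have (2|9).
Factor out 2: 2 = 2. Since 9 ≡ 1 (mod 8), (2|9) = +1. Now have (1|9).
(1|9) = 1. Collecting the sign factors: 1.

1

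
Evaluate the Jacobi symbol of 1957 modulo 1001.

Reduce the numerator: 1957 ≡ 956 (mod 1001), so (1957/1001) = (956/1001).
Factor out 2: 956 = 2^2·239. Since 1001 ≡ 1 (mod 8), (2/1001) = +1, and (2/1001)^2 = +1. Now have (239/1001).
1001 ≡ 1 (mod 4), so quadratic reciprocity gives (239/1001) = (1001/239). Reduce: 1001 ≡ 45 (mod 239). Now have (45/239).
45 ≡ 1 (mod 4), so quadratic reciprocity gives (45/239) = (239/45). Reduce: 239 ≡ 14 (mod 45). Now have (14/45).
Factor out 2: 14 = 2·7. Since 45 ≡ 5 (mod 8), (2/45) = -1. Now have -(7/45).
45 ≡ 1 (mod 4), so quadratic reciprocity gives (7/45) = (45/7). Reduce: 45 ≡ 3 (mod 7). Now have -(3/7).
Both 3 ≡ 3 and 7 ≡ 3 (mod 4), so reciprocity gives (3/7) = -(7/3). Reduce: 7 ≡ 1 (mod 3). Now have (1/3).
(1/3) = 1. Collecting the sign factors: 1.

1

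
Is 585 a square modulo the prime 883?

(585/883)
  = (883/585)    [QR: 585 ≡ 1 mod 4, sign kept]
  = (298/585)    [883 ≡ 298 mod 585]
  = (149/585)    [585 ≡ 1 mod 8 ⇒ (2/585) = +1]
  = (585/149)    [QR: 149 ≡ 1 mod 4, sign kept]
  = (138/149)    [585 ≡ 138 mod 149]
  = -(69/149)    [149 ≡ 5 mod 8 ⇒ (2/149) = -1]
  = -(149/69)    [QR: 69 ≡ 1 mod 4, sign kept]
  = -(11/69)    [149 ≡ 11 mod 69]
  = -(69/11)    [QR: 69 ≡ 1 mod 4, sign kept]
  = -(3/11)    [69 ≡ 3 mod 11]
  = (11/3)    [QR: both ≡ 3 mod 4, sign flips]
  = (2/3)    [11 ≡ 2 mod 3]
  = -(1/3)    [3 ≡ 3 mod 8 ⇒ (2/3) = -1]
  = -1    [(1/3) = 1]
The Legendre symbol is -1, so x^2 ≡ 585 (mod 883) has no solution.

no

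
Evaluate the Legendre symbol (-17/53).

(-17/53)
  = (36/53)    [-17 ≡ 36 mod 53]
  = (9/53)    [53 ≡ 5 mod 8 ⇒ (2/53)^2 = +1]
  = (53/9)    [QR: 9 ≡ 1 mod 4, sign kept]
  = (8/9)    [53 ≡ 8 mod 9]
  = (1/9)    [9 ≡ 1 mod 8 ⇒ (2/9)^3 = +1]
  = 1    [(1/9) = 1]

1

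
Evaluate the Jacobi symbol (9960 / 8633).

1

Reduce the numerator: 9960 ≡ 1327 (mod 8633), so (9960 / 8633) = (1327 / 8633).
8633 ≡ 1 (mod 4), so quadratic reciprocity gives (1327 / 8633) = (8633 / 1327). Reduce: 8633 ≡ 671 (mod 1327). Now have (671 / 1327).
Both 671 ≡ 3 and 1327 ≡ 3 (mod 4), so reciprocity gives (671 / 1327) = -(1327 / 671). Reduce: 1327 ≡ 656 (mod 671). Now have -(656 / 671).
Factor out 2: 656 = 2^4·41. Since 671 ≡ 7 (mod 8), (2 / 671) = +1, and (2 / 671)^4 = +1. Now have -(41 / 671).
41 ≡ 1 (mod 4), so quadratic reciprocity gives (41 / 671) = (671 / 41). Reduce: 671 ≡ 15 (mod 41). Now have -(15 / 41).
41 ≡ 1 (mod 4), so quadratic reciprocity gives (15 / 41) = (41 / 15). Reduce: 41 ≡ 11 (mod 15). Now have -(11 / 15).
Both 11 ≡ 3 and 15 ≡ 3 (mod 4), so reciprocity gives (11 / 15) = -(15 / 11). Reduce: 15 ≡ 4 (mod 11). Now have (4 / 11).
Factor out 2: 4 = 2^2. Since 11 ≡ 3 (mod 8), (2 / 11) = -1, and (2 / 11)^2 = +1. Now have (1 / 11).
(1 / 11) = 1. Collecting the sign factors: 1.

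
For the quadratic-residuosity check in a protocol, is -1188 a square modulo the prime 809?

yes

(-1188/809)
  = (1188/809)    [809 ≡ 1 mod 4 ⇒ (-1/809) = +1]
  = (379/809)    [1188 ≡ 379 mod 809]
  = (809/379)    [QR: 809 ≡ 1 mod 4, sign kept]
  = (51/379)    [809 ≡ 51 mod 379]
  = -(379/51)    [QR: both ≡ 3 mod 4, sign flips]
  = -(22/51)    [379 ≡ 22 mod 51]
  = (11/51)    [51 ≡ 3 mod 8 ⇒ (2/51) = -1]
  = -(51/11)    [QR: both ≡ 3 mod 4, sign flips]
  = -(7/11)    [51 ≡ 7 mod 11]
  = (11/7)    [QR: both ≡ 3 mod 4, sign flips]
  = (4/7)    [11 ≡ 4 mod 7]
  = (1/7)    [7 ≡ 7 mod 8 ⇒ (2/7)^2 = +1]
  = 1    [(1/7) = 1]
(-1188/809) = 1, and 809 is prime, so -1188 is a quadratic residue mod 809.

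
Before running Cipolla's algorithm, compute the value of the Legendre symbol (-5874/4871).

-1

Reduce the numerator: -5874 ≡ 3868 (mod 4871), so (-5874/4871) = (3868/4871).
Factor out 2: 3868 = 2^2·967. Since 4871 ≡ 7 (mod 8), (2/4871) = +1, and (2/4871)^2 = +1. Now have (967/4871).
Both 967 ≡ 3 and 4871 ≡ 3 (mod 4), so reciprocity gives (967/4871) = -(4871/967). Reduce: 4871 ≡ 36 (mod 967). Now have -(36/967).
Factor out 2: 36 = 2^2·9. Since 967 ≡ 7 (mod 8), (2/967) = +1, and (2/967)^2 = +1. Now have -(9/967).
9 ≡ 1 (mod 4), so quadratic reciprocity gives (9/967) = (967/9). Reduce: 967 ≡ 4 (mod 9). Now have -(4/9).
Factor out 2: 4 = 2^2. Since 9 ≡ 1 (mod 8), (2/9) = +1, and (2/9)^2 = +1. Now have -(1/9).
(1/9) = 1. Collecting the sign factors: -1.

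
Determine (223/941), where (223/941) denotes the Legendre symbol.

(223/941)
  = (941/223)    [QR: 941 ≡ 1 mod 4, sign kept]
  = (49/223)    [941 ≡ 49 mod 223]
  = (223/49)    [QR: 49 ≡ 1 mod 4, sign kept]
  = (27/49)    [223 ≡ 27 mod 49]
  = (49/27)    [QR: 49 ≡ 1 mod 4, sign kept]
  = (22/27)    [49 ≡ 22 mod 27]
  = -(11/27)    [27 ≡ 3 mod 8 ⇒ (2/27) = -1]
  = (27/11)    [QR: both ≡ 3 mod 4, sign flips]
  = (5/11)    [27 ≡ 5 mod 11]
  = (11/5)    [QR: 5 ≡ 1 mod 4, sign kept]
  = (1/5)    [11 ≡ 1 mod 5]
  = 1    [(1/5) = 1]

1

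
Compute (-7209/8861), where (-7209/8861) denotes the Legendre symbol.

1

Pull out -1: (-7209/8861) = (-1/8861)·(7209/8861). Since 8861 ≡ 1 (mod 4), (-1/8861) = +1. Now have (7209/8861).
7209 ≡ 1 (mod 4), so quadratic reciprocity gives (7209/8861) = (8861/7209). Reduce: 8861 ≡ 1652 (mod 7209). Now have (1652/7209).
Factor out 2: 1652 = 2^2·413. Since 7209 ≡ 1 (mod 8), (2/7209) = +1, and (2/7209)^2 = +1. Now have (413/7209).
413 ≡ 1 (mod 4), so quadratic reciprocity gives (413/7209) = (7209/413). Reduce: 7209 ≡ 188 (mod 413). Now have (188/413).
Factor out 2: 188 = 2^2·47. Since 413 ≡ 5 (mod 8), (2/413) = -1, and (2/413)^2 = +1. Now have (47/413).
413 ≡ 1 (mod 4), so quadratic reciprocity gives (47/413) = (413/47). Reduce: 413 ≡ 37 (mod 47). Now have (37/47).
37 ≡ 1 (mod 4), so quadratic reciprocity gives (37/47) = (47/37). Reduce: 47 ≡ 10 (mod 37). Now have (10/37).
Factor out 2: 10 = 2·5. Since 37 ≡ 5 (mod 8), (2/37) = -1. Now have -(5/37).
5 ≡ 1 (mod 4), so quadratic reciprocity gives (5/37) = (37/5). Reduce: 37 ≡ 2 (mod 5). Now have -(2/5).
Factor out 2: 2 = 2. Since 5 ≡ 5 (mod 8), (2/5) = -1. Now have (1/5).
(1/5) = 1. Collecting the sign factors: 1.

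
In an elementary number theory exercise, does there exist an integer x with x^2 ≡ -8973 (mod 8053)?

yes

(-8973|8053)
  = (8973|8053)    [8053 ≡ 1 mod 4 ⇒ (-1|8053) = +1]
  = (920|8053)    [8973 ≡ 920 mod 8053]
  = -(115|8053)    [8053 ≡ 5 mod 8 ⇒ (2|8053)^3 = -1]
  = -(8053|115)    [QR: 8053 ≡ 1 mod 4, sign kept]
  = -(3|115)    [8053 ≡ 3 mod 115]
  = (115|3)    [QR: both ≡ 3 mod 4, sign flips]
  = (1|3)    [115 ≡ 1 mod 3]
  = 1    [(1|3) = 1]
The Legendre symbol is 1, so x^2 ≡ -8973 (mod 8053) has solution.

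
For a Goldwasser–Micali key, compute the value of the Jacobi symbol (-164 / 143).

Pull out -1: (-164 / 143) = (-1 / 143)·(164 / 143). Since 143 ≡ 3 (mod 4), (-1 / 143) = -1. Now have -(164 / 143).
Reduce the numerator: 164 ≡ 21 (mod 143), so (164 / 143) = (21 / 143).
21 ≡ 1 (mod 4), so quadratic reciprocity gives (21 / 143) = (143 / 21). Reduce: 143 ≡ 17 (mod 21). Now have -(17 / 21).
17 ≡ 1 (mod 4), so quadratic reciprocity gives (17 / 21) = (21 / 17). Reduce: 21 ≡ 4 (mod 17). Now have -(4 / 17).
Factor out 2: 4 = 2^2. Since 17 ≡ 1 (mod 8), (2 / 17) = +1, and (2 / 17)^2 = +1. Now have -(1 / 17).
(1 / 17) = 1. Collecting the sign factors: -1.

-1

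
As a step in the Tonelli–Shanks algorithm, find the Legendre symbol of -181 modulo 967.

Pull out -1: (-181 / 967) = (-1 / 967)·(181 / 967). Since 967 ≡ 3 (mod 4), (-1 / 967) = -1. Now have -(181 / 967).
181 ≡ 1 (mod 4), so quadratic reciprocity gives (181 / 967) = (967 / 181). Reduce: 967 ≡ 62 (mod 181). Now have -(62 / 181).
Factor out 2: 62 = 2·31. Since 181 ≡ 5 (mod 8), (2 / 181) = -1. Now have (31 / 181).
181 ≡ 1 (mod 4), so quadratic reciprocity gives (31 / 181) = (181 / 31). Reduce: 181 ≡ 26 (mod 31). Now have (26 / 31).
Factor out 2: 26 = 2·13. Since 31 ≡ 7 (mod 8), (2 / 31) = +1. Now have (13 / 31).
13 ≡ 1 (mod 4), so quadratic reciprocity gives (13 / 31) = (31 / 13). Reduce: 31 ≡ 5 (mod 13). Now have (5 / 13).
5 ≡ 1 (mod 4), so quadratic reciprocity gives (5 / 13) = (13 / 5). Reduce: 13 ≡ 3 (mod 5). Now have (3 / 5).
5 ≡ 1 (mod 4), so quadratic reciprocity gives (3 / 5) = (5 / 3). Reduce: 5 ≡ 2 (mod 3). Now have (2 / 3).
Factor out 2: 2 = 2. Since 3 ≡ 3 (mod 8), (2 / 3) = -1. Now have -(1 / 3).
(1 / 3) = 1. Collecting the sign factors: -1.

-1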